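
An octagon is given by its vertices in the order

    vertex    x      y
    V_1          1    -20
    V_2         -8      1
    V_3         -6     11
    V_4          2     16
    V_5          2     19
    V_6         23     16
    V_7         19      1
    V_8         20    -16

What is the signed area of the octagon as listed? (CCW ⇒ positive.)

-873.5

V_1→V_2: (1)(1) − (-8)(-20) = -159
V_2→V_3: (-8)(11) − (-6)(1) = -82
V_3→V_4: (-6)(16) − (2)(11) = -118
V_4→V_5: (2)(19) − (2)(16) = 6
V_5→V_6: (2)(16) − (23)(19) = -405
V_6→V_7: (23)(1) − (19)(16) = -281
V_7→V_8: (19)(-16) − (20)(1) = -324
V_8→V_1: (20)(-20) − (1)(-16) = -384
Σ = -1747
Signed area = Σ/2 = -873.5 (negative ⇒ clockwise traversal).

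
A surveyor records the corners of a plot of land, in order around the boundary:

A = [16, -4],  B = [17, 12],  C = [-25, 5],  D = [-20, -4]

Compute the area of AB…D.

494.5

Apply Gauss's area formula: 2A = Σ (x_i·y_{i+1} − x_{i+1}·y_i), indices taken mod 4.
Cross-terms: 260, 385, 200, 144  ⇒  Σ = 989
Area = |Σ|/2 = 494.5.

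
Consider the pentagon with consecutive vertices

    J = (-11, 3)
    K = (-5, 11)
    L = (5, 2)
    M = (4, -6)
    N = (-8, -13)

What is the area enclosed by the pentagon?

238

J→K: (-11)(11) − (-5)(3) = -106
K→L: (-5)(2) − (5)(11) = -65
L→M: (5)(-6) − (4)(2) = -38
M→N: (4)(-13) − (-8)(-6) = -100
N→J: (-8)(3) − (-11)(-13) = -167
Σ = -476
Area = |Σ|/2 = 238.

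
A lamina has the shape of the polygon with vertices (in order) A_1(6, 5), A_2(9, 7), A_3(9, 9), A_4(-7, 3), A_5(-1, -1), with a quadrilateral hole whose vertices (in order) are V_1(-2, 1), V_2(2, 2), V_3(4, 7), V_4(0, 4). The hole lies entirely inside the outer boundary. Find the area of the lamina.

Outer boundary:
Apply the shoelace (surveyor's) formula: 2A = Σ (x_i·y_{i+1} − x_{i+1}·y_i), indices taken mod 5.
Σ = (-3) + (18) + (90) + (10) + (1) = 116
Area = |Σ|/2 = 58.
Hole:
V_1→V_2: (-2)(2) − (2)(1) = -6
V_2→V_3: (2)(7) − (4)(2) = 6
V_3→V_4: (4)(4) − (0)(7) = 16
V_4→V_1: (0)(1) − (-2)(4) = 8
Σ = 24
Area = |Σ|/2 = 12.
Net area = 58 − 12 = 46.

46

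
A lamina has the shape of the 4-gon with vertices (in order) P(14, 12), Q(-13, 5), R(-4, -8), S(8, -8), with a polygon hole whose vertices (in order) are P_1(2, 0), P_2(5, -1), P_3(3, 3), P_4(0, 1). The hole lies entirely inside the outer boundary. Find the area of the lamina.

Outer boundary:
Σ = (226) + (124) + (96) + (208) = 654
Area = |Σ|/2 = 327.
Hole:
Apply the surveyor's formula: 2A = Σ (x_i·y_{i+1} − x_{i+1}·y_i), indices taken mod 4.
Σ = (-2) + (18) + (3) + (-2) = 17
Area = |Σ|/2 = 8.5.
Net area = 327 − 8.5 = 318.5.

318.5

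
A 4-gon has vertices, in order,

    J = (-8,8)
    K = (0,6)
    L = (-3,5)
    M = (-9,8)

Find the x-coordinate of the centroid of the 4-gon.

-214/51

Apply Gauss's area formula. First the cross-terms c_i = x_i·y_{i+1} − x_{i+1}·y_i:
  -48, 18, 21, -8  ⇒  2A = -17, A = -8.5.
Then Σ (x_i + x_{i+1})·c_i = 214, so x̄ = 214 / (6·(-8.5)) = -214/51.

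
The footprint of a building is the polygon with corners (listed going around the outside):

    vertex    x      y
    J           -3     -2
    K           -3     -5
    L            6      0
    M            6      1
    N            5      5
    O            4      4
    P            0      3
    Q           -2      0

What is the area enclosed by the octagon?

Apply the shoelace formula: 2A = Σ (x_i·y_{i+1} − x_{i+1}·y_i), indices taken mod 8.
Cross-terms: 9, 30, 6, 25, 0, 12, 6, 4  ⇒  Σ = 92
Area = |Σ|/2 = 46.

46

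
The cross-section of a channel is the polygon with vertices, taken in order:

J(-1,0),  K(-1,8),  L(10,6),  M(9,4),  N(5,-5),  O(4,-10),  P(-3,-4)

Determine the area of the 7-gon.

Apply the shoelace formula: 2A = Σ (x_i·y_{i+1} − x_{i+1}·y_i), indices taken mod 7.
J→K: (-1)(8) − (-1)(0) = -8
K→L: (-1)(6) − (10)(8) = -86
L→M: (10)(4) − (9)(6) = -14
M→N: (9)(-5) − (5)(4) = -65
N→O: (5)(-10) − (4)(-5) = -30
O→P: (4)(-4) − (-3)(-10) = -46
P→J: (-3)(0) − (-1)(-4) = -4
Σ = -253
Area = |Σ|/2 = 126.5.

126.5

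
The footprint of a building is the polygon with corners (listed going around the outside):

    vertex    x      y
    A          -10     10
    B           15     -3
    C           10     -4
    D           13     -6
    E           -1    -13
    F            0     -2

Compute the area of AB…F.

Apply the surveyor's formula: 2A = Σ (x_i·y_{i+1} − x_{i+1}·y_i), indices taken mod 6.
Cross-terms: -120, -30, -8, -175, 2, -20  ⇒  Σ = -351
Area = |Σ|/2 = 175.5.

175.5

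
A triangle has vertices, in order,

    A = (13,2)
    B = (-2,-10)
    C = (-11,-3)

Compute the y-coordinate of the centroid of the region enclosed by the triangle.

-11/3

Apply the shoelace (surveyor's) formula. First the cross-terms c_i = x_i·y_{i+1} − x_{i+1}·y_i:
  -126, -104, 17  ⇒  2A = -213, A = -106.5.
Then Σ (y_i + y_{i+1})·c_i = 2343, so ȳ = 2343 / (6·(-106.5)) = -11/3.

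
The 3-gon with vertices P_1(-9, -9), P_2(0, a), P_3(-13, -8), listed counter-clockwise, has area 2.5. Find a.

-10

The doubled signed area Σ (x_i y_{i+1} − x_{i+1} y_i) is linear in a.
With a=0 it equals 45; the coefficient of a is 4 (from the two edges through P_2).
So 4·a + 45 = 2·2.5 = 5 ⇒ a = -10.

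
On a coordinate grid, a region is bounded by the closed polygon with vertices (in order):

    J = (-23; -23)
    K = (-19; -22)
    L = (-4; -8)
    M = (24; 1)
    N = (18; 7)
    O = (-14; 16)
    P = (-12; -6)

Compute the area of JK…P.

635.5

Σ = (69) + (64) + (188) + (150) + (386) + (276) + (138) = 1271
Area = |Σ|/2 = 635.5.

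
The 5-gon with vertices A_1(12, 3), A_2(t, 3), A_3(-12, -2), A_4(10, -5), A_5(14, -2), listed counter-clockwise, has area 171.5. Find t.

The doubled signed area Σ (x_i y_{i+1} − x_{i+1} y_i) is linear in t.
With t=0 it equals 268; the coefficient of t is -5 (from the two edges through A_2).
So -5·t + 268 = 2·171.5 = 343 ⇒ t = -15.

-15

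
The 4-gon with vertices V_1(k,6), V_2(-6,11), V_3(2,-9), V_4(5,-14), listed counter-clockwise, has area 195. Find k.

The doubled signed area Σ (x_i y_{i+1} − x_{i+1} y_i) is linear in k.
With k=0 it equals 115; the coefficient of k is 25 (from the two edges through V_1).
So 25·k + 115 = 2·195 = 390 ⇒ k = 11.

11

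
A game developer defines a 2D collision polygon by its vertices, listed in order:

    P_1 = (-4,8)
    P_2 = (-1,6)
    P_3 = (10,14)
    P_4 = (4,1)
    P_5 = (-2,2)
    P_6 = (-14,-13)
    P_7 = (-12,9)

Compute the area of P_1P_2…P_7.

207

Apply Gauss's area formula: 2A = Σ (x_i·y_{i+1} − x_{i+1}·y_i), indices taken mod 7.
P_1→P_2: (-4)(6) − (-1)(8) = -16
P_2→P_3: (-1)(14) − (10)(6) = -74
P_3→P_4: (10)(1) − (4)(14) = -46
P_4→P_5: (4)(2) − (-2)(1) = 10
P_5→P_6: (-2)(-13) − (-14)(2) = 54
P_6→P_7: (-14)(9) − (-12)(-13) = -282
P_7→P_1: (-12)(8) − (-4)(9) = -60
Σ = -414
Area = |Σ|/2 = 207.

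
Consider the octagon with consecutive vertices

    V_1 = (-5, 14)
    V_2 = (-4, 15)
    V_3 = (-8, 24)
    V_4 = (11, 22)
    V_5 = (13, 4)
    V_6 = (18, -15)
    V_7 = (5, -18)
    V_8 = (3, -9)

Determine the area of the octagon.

593.5

Apply the surveyor's formula: 2A = Σ (x_i·y_{i+1} − x_{i+1}·y_i), indices taken mod 8.
Σ = (-19) + (24) + (-440) + (-242) + (-267) + (-249) + (9) + (-3) = -1187
Area = |Σ|/2 = 593.5.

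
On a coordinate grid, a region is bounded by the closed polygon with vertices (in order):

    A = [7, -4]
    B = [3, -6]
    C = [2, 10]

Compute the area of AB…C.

33

Apply the shoelace formula: 2A = Σ (x_i·y_{i+1} − x_{i+1}·y_i), indices taken mod 3.
Σ = (-30) + (42) + (-78) = -66
Area = |Σ|/2 = 33.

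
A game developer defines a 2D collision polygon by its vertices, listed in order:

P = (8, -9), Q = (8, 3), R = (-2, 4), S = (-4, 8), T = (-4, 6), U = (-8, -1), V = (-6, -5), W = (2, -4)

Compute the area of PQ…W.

138

Σ = (96) + (38) + (0) + (8) + (52) + (34) + (34) + (14) = 276
Area = |Σ|/2 = 138.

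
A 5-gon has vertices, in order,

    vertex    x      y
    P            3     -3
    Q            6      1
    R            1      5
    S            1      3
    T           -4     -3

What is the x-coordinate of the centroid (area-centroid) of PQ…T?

Apply Gauss's area formula. First the cross-terms c_i = x_i·y_{i+1} − x_{i+1}·y_i:
  21, 29, -2, 9, 21  ⇒  2A = 78, A = 39.
Then Σ (x_i + x_{i+1})·c_i = 340, so x̄ = 340 / (6·39) = 170/117.

170/117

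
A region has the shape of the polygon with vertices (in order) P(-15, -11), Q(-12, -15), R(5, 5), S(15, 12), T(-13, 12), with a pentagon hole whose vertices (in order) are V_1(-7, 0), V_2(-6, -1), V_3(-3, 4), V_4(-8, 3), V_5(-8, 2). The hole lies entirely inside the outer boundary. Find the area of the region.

363.5

Outer boundary:
Apply the shoelace formula: 2A = Σ (x_i·y_{i+1} − x_{i+1}·y_i), indices taken mod 5.
Σ = (93) + (15) + (-15) + (336) + (323) = 752
Area = |Σ|/2 = 376.
Hole:
Apply the surveyor's formula: 2A = Σ (x_i·y_{i+1} − x_{i+1}·y_i), indices taken mod 5.
Σ = (7) + (-27) + (23) + (8) + (14) = 25
Area = |Σ|/2 = 12.5.
Net area = 376 − 12.5 = 363.5.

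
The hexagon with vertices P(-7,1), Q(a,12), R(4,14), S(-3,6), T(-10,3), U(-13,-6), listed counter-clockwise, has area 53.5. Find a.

The doubled signed area Σ (x_i y_{i+1} − x_{i+1} y_i) is linear in a.
With a=0 it equals 29; the coefficient of a is 13 (from the two edges through Q).
So 13·a + 29 = 2·53.5 = 107 ⇒ a = 6.

6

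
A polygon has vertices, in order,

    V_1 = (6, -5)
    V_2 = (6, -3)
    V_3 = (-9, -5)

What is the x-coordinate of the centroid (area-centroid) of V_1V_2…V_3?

1

Apply Gauss's area formula. First the cross-terms c_i = x_i·y_{i+1} − x_{i+1}·y_i:
  12, -57, 75  ⇒  2A = 30, A = 15.
Then Σ (x_i + x_{i+1})·c_i = 90, so x̄ = 90 / (6·15) = 1.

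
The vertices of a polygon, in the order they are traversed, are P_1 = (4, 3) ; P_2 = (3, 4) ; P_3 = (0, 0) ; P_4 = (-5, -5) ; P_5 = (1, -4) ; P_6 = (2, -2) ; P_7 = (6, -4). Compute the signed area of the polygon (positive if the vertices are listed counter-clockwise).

Apply the surveyor's formula: 2A = Σ (x_i·y_{i+1} − x_{i+1}·y_i), indices taken mod 7.
Σ = (7) + (0) + (0) + (25) + (6) + (4) + (34) = 76
Signed area = Σ/2 = 38 (positive ⇒ counter-clockwise traversal).

38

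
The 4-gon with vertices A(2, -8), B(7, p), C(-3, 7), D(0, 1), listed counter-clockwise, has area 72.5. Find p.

9

Write out the shoelace sum; only the two edges meeting at B involve p:
2·Area = [(2·p − 7·(-8)) + (7·7 − (-3)·p)] + -5
       = 5·p + 100 = 145
⇒ p = 9.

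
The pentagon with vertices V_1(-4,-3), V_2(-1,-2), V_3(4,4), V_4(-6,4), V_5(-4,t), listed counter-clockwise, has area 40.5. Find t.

-2

Write out the shoelace sum; only the two edges meeting at V_5 involve t:
2·Area = [((-6)·t − (-4)·4) + ((-4)·(-3) − (-4)·t)] + 49
       = -2·t + 77 = 81
⇒ t = -2.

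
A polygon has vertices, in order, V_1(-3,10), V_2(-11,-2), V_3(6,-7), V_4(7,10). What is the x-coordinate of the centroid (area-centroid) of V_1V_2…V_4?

Apply the shoelace formula. First the cross-terms c_i = x_i·y_{i+1} − x_{i+1}·y_i:
  116, 89, 109, 100  ⇒  2A = 414, A = 207.
Then Σ (x_i + x_{i+1})·c_i = -252, so x̄ = -252 / (6·207) = -14/69.

-14/69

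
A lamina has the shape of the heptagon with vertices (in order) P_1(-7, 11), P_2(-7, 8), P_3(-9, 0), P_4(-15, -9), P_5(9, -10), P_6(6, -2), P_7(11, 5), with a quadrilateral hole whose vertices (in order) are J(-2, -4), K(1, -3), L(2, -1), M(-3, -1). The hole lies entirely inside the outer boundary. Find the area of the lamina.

Outer boundary:
Apply Gauss's area formula: 2A = Σ (x_i·y_{i+1} − x_{i+1}·y_i), indices taken mod 7.
P_1→P_2: (-7)(8) − (-7)(11) = 21
P_2→P_3: (-7)(0) − (-9)(8) = 72
P_3→P_4: (-9)(-9) − (-15)(0) = 81
P_4→P_5: (-15)(-10) − (9)(-9) = 231
P_5→P_6: (9)(-2) − (6)(-10) = 42
P_6→P_7: (6)(5) − (11)(-2) = 52
P_7→P_1: (11)(11) − (-7)(5) = 156
Σ = 655
Area = |Σ|/2 = 327.5.
Hole:
Apply the shoelace (surveyor's) formula: 2A = Σ (x_i·y_{i+1} − x_{i+1}·y_i), indices taken mod 4.
Σ = (10) + (5) + (-5) + (10) = 20
Area = |Σ|/2 = 10.
Net area = 327.5 − 10 = 317.5.

317.5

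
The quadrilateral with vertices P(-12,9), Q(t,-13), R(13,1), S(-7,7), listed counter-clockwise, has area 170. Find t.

The doubled signed area Σ (x_i y_{i+1} − x_{i+1} y_i) is linear in t.
With t=0 it equals 444; the coefficient of t is -8 (from the two edges through Q).
So -8·t + 444 = 2·170 = 340 ⇒ t = 13.

13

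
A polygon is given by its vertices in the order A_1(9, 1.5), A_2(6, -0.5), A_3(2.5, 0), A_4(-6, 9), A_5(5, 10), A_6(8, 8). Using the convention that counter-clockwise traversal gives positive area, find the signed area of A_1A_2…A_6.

-97.375

Apply Gauss's area formula: 2A = Σ (x_i·y_{i+1} − x_{i+1}·y_i), indices taken mod 6.
Σ = (-13.5) + (1.25) + (22.5) + (-105) + (-40) + (-60) = -194.75
Signed area = Σ/2 = -97.375 (negative ⇒ clockwise traversal).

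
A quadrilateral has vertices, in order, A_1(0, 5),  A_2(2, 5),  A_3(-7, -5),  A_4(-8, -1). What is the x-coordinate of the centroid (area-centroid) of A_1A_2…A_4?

Apply the shoelace formula. First the cross-terms c_i = x_i·y_{i+1} − x_{i+1}·y_i:
  -10, 25, -33, -40  ⇒  2A = -58, A = -29.
Then Σ (x_i + x_{i+1})·c_i = 670, so x̄ = 670 / (6·(-29)) = -335/87.

-335/87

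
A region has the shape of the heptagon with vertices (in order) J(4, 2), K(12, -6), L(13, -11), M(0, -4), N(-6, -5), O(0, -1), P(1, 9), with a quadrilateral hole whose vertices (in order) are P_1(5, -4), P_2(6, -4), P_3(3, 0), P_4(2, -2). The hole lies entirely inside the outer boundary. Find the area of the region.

96.5

Outer boundary:
Apply the shoelace formula: 2A = Σ (x_i·y_{i+1} − x_{i+1}·y_i), indices taken mod 7.
Σ = (-48) + (-54) + (-52) + (-24) + (6) + (1) + (-34) = -205
Area = |Σ|/2 = 102.5.
Hole:
Apply the shoelace (surveyor's) formula: 2A = Σ (x_i·y_{i+1} − x_{i+1}·y_i), indices taken mod 4.
Cross-terms: 4, 12, -6, 2  ⇒  Σ = 12
Area = |Σ|/2 = 6.
Net area = 102.5 − 6 = 96.5.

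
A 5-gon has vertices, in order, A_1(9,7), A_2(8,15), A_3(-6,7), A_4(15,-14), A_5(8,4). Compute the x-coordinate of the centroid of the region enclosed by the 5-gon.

Apply Gauss's area formula. First the cross-terms c_i = x_i·y_{i+1} − x_{i+1}·y_i:
  79, 146, -21, 172, 20  ⇒  2A = 396, A = 198.
Then Σ (x_i + x_{i+1})·c_i = 5742, so x̄ = 5742 / (6·198) = 29/6.

29/6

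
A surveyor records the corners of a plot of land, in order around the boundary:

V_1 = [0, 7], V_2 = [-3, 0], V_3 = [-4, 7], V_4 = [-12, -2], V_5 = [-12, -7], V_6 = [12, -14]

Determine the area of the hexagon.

Apply the surveyor's formula: 2A = Σ (x_i·y_{i+1} − x_{i+1}·y_i), indices taken mod 6.
V_1→V_2: (0)(0) − (-3)(7) = 21
V_2→V_3: (-3)(7) − (-4)(0) = -21
V_3→V_4: (-4)(-2) − (-12)(7) = 92
V_4→V_5: (-12)(-7) − (-12)(-2) = 60
V_5→V_6: (-12)(-14) − (12)(-7) = 252
V_6→V_1: (12)(7) − (0)(-14) = 84
Σ = 488
Area = |Σ|/2 = 244.

244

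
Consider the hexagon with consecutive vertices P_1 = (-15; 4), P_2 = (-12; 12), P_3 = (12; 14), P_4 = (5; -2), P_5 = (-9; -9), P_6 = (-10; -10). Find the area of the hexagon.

Apply the surveyor's formula: 2A = Σ (x_i·y_{i+1} − x_{i+1}·y_i), indices taken mod 6.
P_1→P_2: (-15)(12) − (-12)(4) = -132
P_2→P_3: (-12)(14) − (12)(12) = -312
P_3→P_4: (12)(-2) − (5)(14) = -94
P_4→P_5: (5)(-9) − (-9)(-2) = -63
P_5→P_6: (-9)(-10) − (-10)(-9) = 0
P_6→P_1: (-10)(4) − (-15)(-10) = -190
Σ = -791
Area = |Σ|/2 = 395.5.

395.5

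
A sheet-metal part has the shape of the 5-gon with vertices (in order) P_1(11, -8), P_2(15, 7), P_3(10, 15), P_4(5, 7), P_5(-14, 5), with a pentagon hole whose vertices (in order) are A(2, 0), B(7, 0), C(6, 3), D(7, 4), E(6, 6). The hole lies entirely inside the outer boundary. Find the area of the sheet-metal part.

248.5

Outer boundary:
Apply Gauss's area formula: 2A = Σ (x_i·y_{i+1} − x_{i+1}·y_i), indices taken mod 5.
Σ = (197) + (155) + (-5) + (123) + (57) = 527
Area = |Σ|/2 = 263.5.
Hole:
Apply Gauss's area formula: 2A = Σ (x_i·y_{i+1} − x_{i+1}·y_i), indices taken mod 5.
A→B: (2)(0) − (7)(0) = 0
B→C: (7)(3) − (6)(0) = 21
C→D: (6)(4) − (7)(3) = 3
D→E: (7)(6) − (6)(4) = 18
E→A: (6)(0) − (2)(6) = -12
Σ = 30
Area = |Σ|/2 = 15.
Net area = 263.5 − 15 = 248.5.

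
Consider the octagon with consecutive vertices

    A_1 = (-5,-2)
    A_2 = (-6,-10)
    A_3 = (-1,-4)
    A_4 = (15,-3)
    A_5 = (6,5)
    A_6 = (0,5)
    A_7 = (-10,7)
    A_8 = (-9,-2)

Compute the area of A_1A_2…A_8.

189.5

Σ = (38) + (14) + (63) + (93) + (30) + (50) + (83) + (8) = 379
Area = |Σ|/2 = 189.5.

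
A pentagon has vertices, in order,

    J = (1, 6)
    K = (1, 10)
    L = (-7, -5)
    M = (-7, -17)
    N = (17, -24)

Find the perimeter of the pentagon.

|JK| = √((0)² + (4)²) = √16 = 4
|KL| = √((-8)² + (-15)²) = √289 = 17
|LM| = √((0)² + (-12)²) = √144 = 12
|MN| = √((24)² + (-7)²) = √625 = 25
|NJ| = √((-16)² + (30)²) = √1156 = 34
Perimeter = 4 + 17 + 12 + 25 + 34 = 92.

92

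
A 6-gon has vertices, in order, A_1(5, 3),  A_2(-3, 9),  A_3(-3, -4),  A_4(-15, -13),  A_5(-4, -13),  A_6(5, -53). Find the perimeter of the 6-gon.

146

|A_1A_2| = √((-8)² + (6)²) = √100 = 10
|A_2A_3| = √((0)² + (-13)²) = √169 = 13
|A_3A_4| = √((-12)² + (-9)²) = √225 = 15
|A_4A_5| = √((11)² + (0)²) = √121 = 11
|A_5A_6| = √((9)² + (-40)²) = √1681 = 41
|A_6A_1| = √((0)² + (56)²) = √3136 = 56
Perimeter = 10 + 13 + 15 + 11 + 41 + 56 = 146.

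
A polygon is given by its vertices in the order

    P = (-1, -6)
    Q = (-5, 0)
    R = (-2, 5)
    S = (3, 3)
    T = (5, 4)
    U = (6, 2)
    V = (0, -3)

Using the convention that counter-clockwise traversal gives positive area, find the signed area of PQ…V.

-57

Apply the surveyor's formula: 2A = Σ (x_i·y_{i+1} − x_{i+1}·y_i), indices taken mod 7.
Cross-terms: -30, -25, -21, -3, -14, -18, -3  ⇒  Σ = -114
Signed area = Σ/2 = -57 (negative ⇒ clockwise traversal).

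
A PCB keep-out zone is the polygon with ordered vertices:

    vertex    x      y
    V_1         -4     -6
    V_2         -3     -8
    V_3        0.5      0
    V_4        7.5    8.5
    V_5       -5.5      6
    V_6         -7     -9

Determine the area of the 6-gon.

Apply the surveyor's formula: 2A = Σ (x_i·y_{i+1} − x_{i+1}·y_i), indices taken mod 6.
Σ = (14) + (4) + (4.25) + (91.75) + (91.5) + (6) = 211.5
Area = |Σ|/2 = 105.75.

105.75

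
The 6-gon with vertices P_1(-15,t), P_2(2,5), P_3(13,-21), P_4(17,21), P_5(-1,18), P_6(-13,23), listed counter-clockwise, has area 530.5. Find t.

18

Write out the shoelace sum; only the two edges meeting at P_1 involve t:
2·Area = [((-13)·t − (-15)·23) + ((-15)·5 − 2·t)] + 1061
       = -15·t + 1331 = 1061
⇒ t = 18.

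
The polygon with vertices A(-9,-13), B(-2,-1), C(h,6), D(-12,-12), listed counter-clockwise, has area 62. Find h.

-3

The doubled signed area Σ (x_i y_{i+1} − x_{i+1} y_i) is linear in h.
With h=0 it equals 91; the coefficient of h is -11 (from the two edges through C).
So -11·h + 91 = 2·62 = 124 ⇒ h = -3.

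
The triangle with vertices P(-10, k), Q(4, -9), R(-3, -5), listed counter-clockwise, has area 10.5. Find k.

-4

Write out the shoelace sum; only the two edges meeting at P involve k:
2·Area = [((-3)·k − (-10)·(-5)) + ((-10)·(-9) − 4·k)] + -47
       = -7·k + -7 = 21
⇒ k = -4.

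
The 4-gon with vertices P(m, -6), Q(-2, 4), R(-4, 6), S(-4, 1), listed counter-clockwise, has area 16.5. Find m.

-1

The doubled signed area Σ (x_i y_{i+1} − x_{i+1} y_i) is linear in m.
With m=0 it equals 36; the coefficient of m is 3 (from the two edges through P).
So 3·m + 36 = 2·16.5 = 33 ⇒ m = -1.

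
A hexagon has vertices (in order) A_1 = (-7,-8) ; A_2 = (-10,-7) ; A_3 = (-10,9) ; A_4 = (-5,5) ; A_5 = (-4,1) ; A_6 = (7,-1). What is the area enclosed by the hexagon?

123.5

Σ = (-31) + (-160) + (-5) + (15) + (-3) + (-63) = -247
Area = |Σ|/2 = 123.5.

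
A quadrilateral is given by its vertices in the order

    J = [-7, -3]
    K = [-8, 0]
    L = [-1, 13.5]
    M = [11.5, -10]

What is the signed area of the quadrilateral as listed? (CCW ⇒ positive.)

-190.875

Apply the surveyor's formula: 2A = Σ (x_i·y_{i+1} − x_{i+1}·y_i), indices taken mod 4.
Σ = (-24) + (-108) + (-145.25) + (-104.5) = -381.75
Signed area = Σ/2 = -190.875 (negative ⇒ clockwise traversal).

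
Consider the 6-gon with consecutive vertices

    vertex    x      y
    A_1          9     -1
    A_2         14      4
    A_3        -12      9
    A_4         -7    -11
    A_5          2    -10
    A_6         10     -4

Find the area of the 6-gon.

Apply the surveyor's formula: 2A = Σ (x_i·y_{i+1} − x_{i+1}·y_i), indices taken mod 6.
Σ = (50) + (174) + (195) + (92) + (92) + (26) = 629
Area = |Σ|/2 = 314.5.

314.5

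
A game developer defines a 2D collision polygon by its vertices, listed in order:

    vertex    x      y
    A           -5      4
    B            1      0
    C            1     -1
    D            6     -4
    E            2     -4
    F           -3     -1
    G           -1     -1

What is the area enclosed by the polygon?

Σ = (-4) + (-1) + (2) + (-16) + (-14) + (2) + (-9) = -40
Area = |Σ|/2 = 20.

20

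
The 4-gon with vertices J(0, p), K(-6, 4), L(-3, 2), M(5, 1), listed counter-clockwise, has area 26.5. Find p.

Write out the shoelace sum; only the two edges meeting at J involve p:
2·Area = [(5·p − 0·1) + (0·4 − (-6)·p)] + -13
       = 11·p + -13 = 53
⇒ p = 6.

6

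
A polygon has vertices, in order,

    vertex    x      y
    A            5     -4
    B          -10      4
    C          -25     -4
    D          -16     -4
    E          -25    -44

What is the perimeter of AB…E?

|AB| = √((-15)² + (8)²) = √289 = 17
|BC| = √((-15)² + (-8)²) = √289 = 17
|CD| = √((9)² + (0)²) = √81 = 9
|DE| = √((-9)² + (-40)²) = √1681 = 41
|EA| = √((30)² + (40)²) = √2500 = 50
Perimeter = 17 + 17 + 9 + 41 + 50 = 134.

134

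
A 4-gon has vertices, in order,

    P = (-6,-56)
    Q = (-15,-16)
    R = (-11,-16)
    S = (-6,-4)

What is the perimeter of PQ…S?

110

|PQ| = √((-9)² + (40)²) = √1681 = 41
|QR| = √((4)² + (0)²) = √16 = 4
|RS| = √((5)² + (12)²) = √169 = 13
|SP| = √((0)² + (-52)²) = √2704 = 52
Perimeter = 41 + 4 + 13 + 52 = 110.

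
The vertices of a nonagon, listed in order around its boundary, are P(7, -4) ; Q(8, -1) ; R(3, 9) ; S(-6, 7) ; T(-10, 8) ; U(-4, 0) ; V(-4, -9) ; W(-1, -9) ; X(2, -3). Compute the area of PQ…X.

P→Q: (7)(-1) − (8)(-4) = 25
Q→R: (8)(9) − (3)(-1) = 75
R→S: (3)(7) − (-6)(9) = 75
S→T: (-6)(8) − (-10)(7) = 22
T→U: (-10)(0) − (-4)(8) = 32
U→V: (-4)(-9) − (-4)(0) = 36
V→W: (-4)(-9) − (-1)(-9) = 27
W→X: (-1)(-3) − (2)(-9) = 21
X→P: (2)(-4) − (7)(-3) = 13
Σ = 326
Area = |Σ|/2 = 163.

163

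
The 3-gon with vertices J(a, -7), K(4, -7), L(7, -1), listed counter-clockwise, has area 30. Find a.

The doubled signed area Σ (x_i y_{i+1} − x_{i+1} y_i) is linear in a.
With a=0 it equals 24; the coefficient of a is -6 (from the two edges through J).
So -6·a + 24 = 2·30 = 60 ⇒ a = -6.

-6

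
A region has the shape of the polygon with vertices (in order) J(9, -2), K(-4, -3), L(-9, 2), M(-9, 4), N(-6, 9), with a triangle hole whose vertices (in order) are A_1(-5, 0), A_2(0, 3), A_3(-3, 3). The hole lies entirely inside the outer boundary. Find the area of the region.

Outer boundary:
Apply the shoelace (surveyor's) formula: 2A = Σ (x_i·y_{i+1} − x_{i+1}·y_i), indices taken mod 5.
Σ = (-35) + (-35) + (-18) + (-57) + (-69) = -214
Area = |Σ|/2 = 107.
Hole:
Apply Gauss's area formula: 2A = Σ (x_i·y_{i+1} − x_{i+1}·y_i), indices taken mod 3.
Σ = (-15) + (9) + (15) = 9
Area = |Σ|/2 = 4.5.
Net area = 107 − 4.5 = 102.5.

102.5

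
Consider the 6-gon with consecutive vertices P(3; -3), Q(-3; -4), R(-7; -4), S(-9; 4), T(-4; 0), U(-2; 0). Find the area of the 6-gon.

Cross-terms: -21, -16, -64, 16, 0, 6  ⇒  Σ = -79
Area = |Σ|/2 = 39.5.

39.5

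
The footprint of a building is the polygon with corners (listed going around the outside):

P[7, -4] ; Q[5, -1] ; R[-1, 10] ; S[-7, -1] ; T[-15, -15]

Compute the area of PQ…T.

Apply the surveyor's formula: 2A = Σ (x_i·y_{i+1} − x_{i+1}·y_i), indices taken mod 5.
P→Q: (7)(-1) − (5)(-4) = 13
Q→R: (5)(10) − (-1)(-1) = 49
R→S: (-1)(-1) − (-7)(10) = 71
S→T: (-7)(-15) − (-15)(-1) = 90
T→P: (-15)(-4) − (7)(-15) = 165
Σ = 388
Area = |Σ|/2 = 194.

194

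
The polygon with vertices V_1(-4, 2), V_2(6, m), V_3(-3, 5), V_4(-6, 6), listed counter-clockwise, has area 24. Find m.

The doubled signed area Σ (x_i y_{i+1} − x_{i+1} y_i) is linear in m.
With m=0 it equals 42; the coefficient of m is -1 (from the two edges through V_2).
So -1·m + 42 = 2·24 = 48 ⇒ m = -6.

-6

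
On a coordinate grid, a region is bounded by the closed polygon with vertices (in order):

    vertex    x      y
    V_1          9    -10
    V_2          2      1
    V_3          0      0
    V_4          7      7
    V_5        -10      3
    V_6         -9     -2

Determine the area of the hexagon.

137.5

Apply the surveyor's formula: 2A = Σ (x_i·y_{i+1} − x_{i+1}·y_i), indices taken mod 6.
Σ = (29) + (0) + (0) + (91) + (47) + (108) = 275
Area = |Σ|/2 = 137.5.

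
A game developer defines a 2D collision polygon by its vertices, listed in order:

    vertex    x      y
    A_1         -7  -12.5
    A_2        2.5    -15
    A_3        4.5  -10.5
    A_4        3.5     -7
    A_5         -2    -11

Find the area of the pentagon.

Cross-terms: 136.25, 41.25, 5.25, -52.5, -52  ⇒  Σ = 78.25
Area = |Σ|/2 = 39.125.

39.125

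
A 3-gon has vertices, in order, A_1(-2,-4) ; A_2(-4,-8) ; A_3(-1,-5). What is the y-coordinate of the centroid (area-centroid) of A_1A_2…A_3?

-17/3

Apply the shoelace formula. First the cross-terms c_i = x_i·y_{i+1} − x_{i+1}·y_i:
  0, 12, -6  ⇒  2A = 6, A = 3.
Then Σ (y_i + y_{i+1})·c_i = -102, so ȳ = -102 / (6·3) = -17/3.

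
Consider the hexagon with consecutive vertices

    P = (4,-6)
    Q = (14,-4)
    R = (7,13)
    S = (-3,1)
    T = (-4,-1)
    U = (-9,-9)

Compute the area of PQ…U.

Apply Gauss's area formula: 2A = Σ (x_i·y_{i+1} − x_{i+1}·y_i), indices taken mod 6.
P→Q: (4)(-4) − (14)(-6) = 68
Q→R: (14)(13) − (7)(-4) = 210
R→S: (7)(1) − (-3)(13) = 46
S→T: (-3)(-1) − (-4)(1) = 7
T→U: (-4)(-9) − (-9)(-1) = 27
U→P: (-9)(-6) − (4)(-9) = 90
Σ = 448
Area = |Σ|/2 = 224.

224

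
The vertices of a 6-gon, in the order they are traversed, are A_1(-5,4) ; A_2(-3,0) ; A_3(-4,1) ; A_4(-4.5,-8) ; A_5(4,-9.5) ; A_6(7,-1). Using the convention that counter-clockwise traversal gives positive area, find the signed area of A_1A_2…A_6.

102.875

Apply the shoelace (surveyor's) formula: 2A = Σ (x_i·y_{i+1} − x_{i+1}·y_i), indices taken mod 6.
Cross-terms: 12, -3, 36.5, 74.75, 62.5, 23  ⇒  Σ = 205.75
Signed area = Σ/2 = 102.875 (positive ⇒ counter-clockwise traversal).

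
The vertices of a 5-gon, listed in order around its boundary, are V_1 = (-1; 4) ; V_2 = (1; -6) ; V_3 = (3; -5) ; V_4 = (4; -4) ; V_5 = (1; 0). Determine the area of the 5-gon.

15.5

Apply the shoelace formula: 2A = Σ (x_i·y_{i+1} − x_{i+1}·y_i), indices taken mod 5.
V_1→V_2: (-1)(-6) − (1)(4) = 2
V_2→V_3: (1)(-5) − (3)(-6) = 13
V_3→V_4: (3)(-4) − (4)(-5) = 8
V_4→V_5: (4)(0) − (1)(-4) = 4
V_5→V_1: (1)(4) − (-1)(0) = 4
Σ = 31
Area = |Σ|/2 = 15.5.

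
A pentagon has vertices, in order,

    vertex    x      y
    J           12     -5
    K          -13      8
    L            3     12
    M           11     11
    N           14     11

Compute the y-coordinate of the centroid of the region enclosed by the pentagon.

858/161

Apply the shoelace (surveyor's) formula. First the cross-terms c_i = x_i·y_{i+1} − x_{i+1}·y_i:
  31, -180, -99, -33, -202  ⇒  2A = -483, A = -241.5.
Then Σ (y_i + y_{i+1})·c_i = -7722, so ȳ = -7722 / (6·(-241.5)) = 858/161.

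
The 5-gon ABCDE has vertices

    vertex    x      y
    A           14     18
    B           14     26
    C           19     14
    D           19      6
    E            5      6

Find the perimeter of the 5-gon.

58

|AB| = √((0)² + (8)²) = √64 = 8
|BC| = √((5)² + (-12)²) = √169 = 13
|CD| = √((0)² + (-8)²) = √64 = 8
|DE| = √((-14)² + (0)²) = √196 = 14
|EA| = √((9)² + (12)²) = √225 = 15
Perimeter = 8 + 13 + 8 + 14 + 15 = 58.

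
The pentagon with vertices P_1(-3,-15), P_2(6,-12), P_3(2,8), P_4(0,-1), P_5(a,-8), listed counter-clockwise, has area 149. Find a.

-9

The doubled signed area Σ (x_i y_{i+1} − x_{i+1} y_i) is linear in a.
With a=0 it equals 172; the coefficient of a is -14 (from the two edges through P_5).
So -14·a + 172 = 2·149 = 298 ⇒ a = -9.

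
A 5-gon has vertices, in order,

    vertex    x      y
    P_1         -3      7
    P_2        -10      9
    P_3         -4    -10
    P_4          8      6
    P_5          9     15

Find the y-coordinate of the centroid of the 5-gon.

Apply Gauss's area formula. First the cross-terms c_i = x_i·y_{i+1} − x_{i+1}·y_i:
  43, 136, 56, 66, 108  ⇒  2A = 409, A = 204.5.
Then Σ (y_i + y_{i+1})·c_i = 4090, so ȳ = 4090 / (6·204.5) = 10/3.

10/3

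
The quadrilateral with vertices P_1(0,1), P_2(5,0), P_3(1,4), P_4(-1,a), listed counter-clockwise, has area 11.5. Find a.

The doubled signed area Σ (x_i y_{i+1} − x_{i+1} y_i) is linear in a.
With a=0 it equals 18; the coefficient of a is 1 (from the two edges through P_4).
So 1·a + 18 = 2·11.5 = 23 ⇒ a = 5.

5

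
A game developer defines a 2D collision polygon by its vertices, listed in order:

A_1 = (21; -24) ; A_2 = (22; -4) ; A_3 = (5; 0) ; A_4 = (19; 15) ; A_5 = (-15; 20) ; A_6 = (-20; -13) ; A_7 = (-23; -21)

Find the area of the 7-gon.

1426.5

Cross-terms: 444, 20, 75, 605, 595, 121, 993  ⇒  Σ = 2853
Area = |Σ|/2 = 1426.5.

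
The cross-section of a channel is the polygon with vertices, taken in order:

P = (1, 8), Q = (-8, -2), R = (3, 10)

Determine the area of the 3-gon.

1

Σ = (62) + (-74) + (14) = 2
Area = |Σ|/2 = 1.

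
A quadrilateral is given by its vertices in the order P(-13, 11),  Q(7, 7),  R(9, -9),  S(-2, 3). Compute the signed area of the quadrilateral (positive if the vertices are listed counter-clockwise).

-134

Apply Gauss's area formula: 2A = Σ (x_i·y_{i+1} − x_{i+1}·y_i), indices taken mod 4.
Σ = (-168) + (-126) + (9) + (17) = -268
Signed area = Σ/2 = -134 (negative ⇒ clockwise traversal).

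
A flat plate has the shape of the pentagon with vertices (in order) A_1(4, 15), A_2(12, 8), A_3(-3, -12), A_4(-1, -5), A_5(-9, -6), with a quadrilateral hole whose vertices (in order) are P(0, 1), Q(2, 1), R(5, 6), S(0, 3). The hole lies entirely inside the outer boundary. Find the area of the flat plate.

197.5

Outer boundary:
Apply the shoelace formula: 2A = Σ (x_i·y_{i+1} − x_{i+1}·y_i), indices taken mod 5.
Σ = (-148) + (-120) + (3) + (-39) + (-111) = -415
Area = |Σ|/2 = 207.5.
Hole:
Σ = (-2) + (7) + (15) + (0) = 20
Area = |Σ|/2 = 10.
Net area = 207.5 − 10 = 197.5.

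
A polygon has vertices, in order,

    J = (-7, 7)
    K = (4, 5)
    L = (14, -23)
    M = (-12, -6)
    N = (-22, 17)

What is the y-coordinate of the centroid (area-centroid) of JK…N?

Apply the shoelace (surveyor's) formula. First the cross-terms c_i = x_i·y_{i+1} − x_{i+1}·y_i:
  -63, -162, -360, -336, -35  ⇒  2A = -956, A = -478.
Then Σ (y_i + y_{i+1})·c_i = 8064, so ȳ = 8064 / (6·(-478)) = -672/239.

-672/239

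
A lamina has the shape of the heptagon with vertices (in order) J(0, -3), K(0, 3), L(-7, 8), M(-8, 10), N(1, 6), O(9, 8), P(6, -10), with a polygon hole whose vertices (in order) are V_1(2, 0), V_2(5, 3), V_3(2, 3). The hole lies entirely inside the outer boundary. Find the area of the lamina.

Outer boundary:
Apply the shoelace (surveyor's) formula: 2A = Σ (x_i·y_{i+1} − x_{i+1}·y_i), indices taken mod 7.
Σ = (0) + (21) + (-6) + (-58) + (-46) + (-138) + (-18) = -245
Area = |Σ|/2 = 122.5.
Hole:
Apply the surveyor's formula: 2A = Σ (x_i·y_{i+1} − x_{i+1}·y_i), indices taken mod 3.
Cross-terms: 6, 9, -6  ⇒  Σ = 9
Area = |Σ|/2 = 4.5.
Net area = 122.5 − 4.5 = 118.

118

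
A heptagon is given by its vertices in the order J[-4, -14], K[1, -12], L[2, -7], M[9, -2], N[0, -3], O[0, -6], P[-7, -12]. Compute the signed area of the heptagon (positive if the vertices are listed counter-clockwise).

J→K: (-4)(-12) − (1)(-14) = 62
K→L: (1)(-7) − (2)(-12) = 17
L→M: (2)(-2) − (9)(-7) = 59
M→N: (9)(-3) − (0)(-2) = -27
N→O: (0)(-6) − (0)(-3) = 0
O→P: (0)(-12) − (-7)(-6) = -42
P→J: (-7)(-14) − (-4)(-12) = 50
Σ = 119
Signed area = Σ/2 = 59.5 (positive ⇒ counter-clockwise traversal).

59.5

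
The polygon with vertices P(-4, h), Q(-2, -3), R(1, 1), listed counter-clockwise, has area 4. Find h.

Write out the shoelace sum; only the two edges meeting at P involve h:
2·Area = [(1·h − (-4)·1) + ((-4)·(-3) − (-2)·h)] + 1
       = 3·h + 17 = 8
⇒ h = -3.

-3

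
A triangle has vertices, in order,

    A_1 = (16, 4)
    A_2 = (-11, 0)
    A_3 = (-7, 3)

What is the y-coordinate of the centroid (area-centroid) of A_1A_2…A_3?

7/3

Apply the shoelace formula. First the cross-terms c_i = x_i·y_{i+1} − x_{i+1}·y_i:
  44, -33, -76  ⇒  2A = -65, A = -32.5.
Then Σ (y_i + y_{i+1})·c_i = -455, so ȳ = -455 / (6·(-32.5)) = 7/3.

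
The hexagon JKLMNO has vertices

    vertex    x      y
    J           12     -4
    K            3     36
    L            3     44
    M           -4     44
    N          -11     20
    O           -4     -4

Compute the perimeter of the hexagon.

122

|JK| = √((-9)² + (40)²) = √1681 = 41
|KL| = √((0)² + (8)²) = √64 = 8
|LM| = √((-7)² + (0)²) = √49 = 7
|MN| = √((-7)² + (-24)²) = √625 = 25
|NO| = √((7)² + (-24)²) = √625 = 25
|OJ| = √((16)² + (0)²) = √256 = 16
Perimeter = 41 + 8 + 7 + 25 + 25 + 16 = 122.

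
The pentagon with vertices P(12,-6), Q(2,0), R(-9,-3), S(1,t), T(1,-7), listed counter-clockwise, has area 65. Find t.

-5

The doubled signed area Σ (x_i y_{i+1} − x_{i+1} y_i) is linear in t.
With t=0 it equals 80; the coefficient of t is -10 (from the two edges through S).
So -10·t + 80 = 2·65 = 130 ⇒ t = -5.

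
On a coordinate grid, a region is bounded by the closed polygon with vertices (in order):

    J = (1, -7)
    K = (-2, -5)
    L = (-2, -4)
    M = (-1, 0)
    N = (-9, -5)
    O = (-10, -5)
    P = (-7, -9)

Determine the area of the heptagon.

44

Apply the shoelace formula: 2A = Σ (x_i·y_{i+1} − x_{i+1}·y_i), indices taken mod 7.
Σ = (-19) + (-2) + (-4) + (5) + (-5) + (55) + (58) = 88
Area = |Σ|/2 = 44.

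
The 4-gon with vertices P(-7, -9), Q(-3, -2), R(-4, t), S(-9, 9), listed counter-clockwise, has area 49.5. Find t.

Write out the shoelace sum; only the two edges meeting at R involve t:
2·Area = [((-3)·t − (-4)·(-2)) + ((-4)·9 − (-9)·t)] + 131
       = 6·t + 87 = 99
⇒ t = 2.

2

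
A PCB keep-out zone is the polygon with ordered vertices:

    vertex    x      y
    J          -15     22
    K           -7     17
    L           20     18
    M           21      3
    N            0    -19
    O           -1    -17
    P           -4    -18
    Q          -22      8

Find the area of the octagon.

1072.5

Cross-terms: -101, -466, -318, -399, -19, -50, -428, -364  ⇒  Σ = -2145
Area = |Σ|/2 = 1072.5.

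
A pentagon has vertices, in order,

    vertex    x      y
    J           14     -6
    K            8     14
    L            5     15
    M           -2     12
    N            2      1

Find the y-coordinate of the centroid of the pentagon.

1406/249

Apply the shoelace formula. First the cross-terms c_i = x_i·y_{i+1} − x_{i+1}·y_i:
  244, 50, 90, -26, -26  ⇒  2A = 332, A = 166.
Then Σ (y_i + y_{i+1})·c_i = 5624, so ȳ = 5624 / (6·166) = 1406/249.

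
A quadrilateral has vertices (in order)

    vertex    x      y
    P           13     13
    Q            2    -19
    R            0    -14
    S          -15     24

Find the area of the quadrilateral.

Apply the shoelace formula: 2A = Σ (x_i·y_{i+1} − x_{i+1}·y_i), indices taken mod 4.
P→Q: (13)(-19) − (2)(13) = -273
Q→R: (2)(-14) − (0)(-19) = -28
R→S: (0)(24) − (-15)(-14) = -210
S→P: (-15)(13) − (13)(24) = -507
Σ = -1018
Area = |Σ|/2 = 509.

509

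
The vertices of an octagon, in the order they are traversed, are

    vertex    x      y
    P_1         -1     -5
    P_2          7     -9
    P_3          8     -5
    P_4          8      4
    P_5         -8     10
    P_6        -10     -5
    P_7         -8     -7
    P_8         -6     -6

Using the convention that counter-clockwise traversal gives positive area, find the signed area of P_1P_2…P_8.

232.5

P_1→P_2: (-1)(-9) − (7)(-5) = 44
P_2→P_3: (7)(-5) − (8)(-9) = 37
P_3→P_4: (8)(4) − (8)(-5) = 72
P_4→P_5: (8)(10) − (-8)(4) = 112
P_5→P_6: (-8)(-5) − (-10)(10) = 140
P_6→P_7: (-10)(-7) − (-8)(-5) = 30
P_7→P_8: (-8)(-6) − (-6)(-7) = 6
P_8→P_1: (-6)(-5) − (-1)(-6) = 24
Σ = 465
Signed area = Σ/2 = 232.5 (positive ⇒ counter-clockwise traversal).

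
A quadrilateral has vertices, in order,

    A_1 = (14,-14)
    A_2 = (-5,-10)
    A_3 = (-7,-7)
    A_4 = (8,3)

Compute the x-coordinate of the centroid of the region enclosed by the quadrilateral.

Apply the shoelace (surveyor's) formula. First the cross-terms c_i = x_i·y_{i+1} − x_{i+1}·y_i:
  -210, -35, 35, -154  ⇒  2A = -364, A = -182.
Then Σ (x_i + x_{i+1})·c_i = -4823, so x̄ = -4823 / (6·(-182)) = 53/12.

53/12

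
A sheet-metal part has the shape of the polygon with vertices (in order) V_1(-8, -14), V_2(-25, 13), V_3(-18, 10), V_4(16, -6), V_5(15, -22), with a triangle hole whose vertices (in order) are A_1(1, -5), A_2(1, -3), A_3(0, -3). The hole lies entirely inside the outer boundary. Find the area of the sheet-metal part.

584

Outer boundary:
Cross-terms: -454, -16, -52, -262, -386  ⇒  Σ = -1170
Area = |Σ|/2 = 585.
Hole:
A_1→A_2: (1)(-3) − (1)(-5) = 2
A_2→A_3: (1)(-3) − (0)(-3) = -3
A_3→A_1: (0)(-5) − (1)(-3) = 3
Σ = 2
Area = |Σ|/2 = 1.
Net area = 585 − 1 = 584.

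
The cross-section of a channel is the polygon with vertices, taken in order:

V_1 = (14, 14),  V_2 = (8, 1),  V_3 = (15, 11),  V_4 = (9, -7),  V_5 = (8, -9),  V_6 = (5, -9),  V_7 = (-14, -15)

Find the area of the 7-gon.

Apply the shoelace formula: 2A = Σ (x_i·y_{i+1} − x_{i+1}·y_i), indices taken mod 7.
Σ = (-98) + (73) + (-204) + (-25) + (-27) + (-201) + (14) = -468
Area = |Σ|/2 = 234.

234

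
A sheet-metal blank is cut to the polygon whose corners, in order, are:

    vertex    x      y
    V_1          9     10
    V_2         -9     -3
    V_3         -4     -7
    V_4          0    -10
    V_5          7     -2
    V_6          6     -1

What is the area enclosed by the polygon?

149

Apply the shoelace (surveyor's) formula: 2A = Σ (x_i·y_{i+1} − x_{i+1}·y_i), indices taken mod 6.
Cross-terms: 63, 51, 40, 70, 5, 69  ⇒  Σ = 298
Area = |Σ|/2 = 149.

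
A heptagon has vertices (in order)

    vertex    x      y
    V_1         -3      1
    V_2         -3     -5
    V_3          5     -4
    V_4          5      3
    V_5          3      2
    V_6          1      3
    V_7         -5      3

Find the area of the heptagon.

60

Σ = (18) + (37) + (35) + (1) + (7) + (18) + (4) = 120
Area = |Σ|/2 = 60.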